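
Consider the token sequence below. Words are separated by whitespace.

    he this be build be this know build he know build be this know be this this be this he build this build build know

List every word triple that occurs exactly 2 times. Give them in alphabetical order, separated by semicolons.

be this know; build be this

Trigram counts meeting the condition (exactly 2 times):
  be this know: 2
  build be this: 2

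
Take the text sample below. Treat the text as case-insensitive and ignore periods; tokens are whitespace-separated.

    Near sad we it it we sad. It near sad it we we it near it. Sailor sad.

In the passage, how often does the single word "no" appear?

Scanning the 18 tokens for "no":
  (none found)

0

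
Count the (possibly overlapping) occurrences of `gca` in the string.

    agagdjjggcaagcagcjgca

3

Sliding a length-3 window over the 21 characters (19 positions):
  position 9–11: gca
  position 13–15: gca
  position 19–21: gca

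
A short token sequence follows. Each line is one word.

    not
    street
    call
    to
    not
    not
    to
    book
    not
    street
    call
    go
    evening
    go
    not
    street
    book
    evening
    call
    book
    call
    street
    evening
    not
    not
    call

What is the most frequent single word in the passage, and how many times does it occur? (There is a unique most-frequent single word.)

"not", 7 times

Unigram frequencies (highest first):
  not: 7
  call: 5
  street: 4
  book: 3
  evening: 3
  to: 2
  … (1 more, each ≤ 2)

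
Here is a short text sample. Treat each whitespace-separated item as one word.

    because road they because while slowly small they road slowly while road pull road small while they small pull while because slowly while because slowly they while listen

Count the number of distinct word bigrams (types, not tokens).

24

28 tokens → 27 bigram windows in total.
Repeated bigrams (each contributes count−1 duplicates):
  because slowly: 2
  slowly while: 2
  while because: 2
3 duplicate windows → 27 − 3 = 24 distinct.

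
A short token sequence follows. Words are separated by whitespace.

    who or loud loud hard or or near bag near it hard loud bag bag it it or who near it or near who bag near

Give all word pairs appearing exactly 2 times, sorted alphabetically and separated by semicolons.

bag near; it or; near it; or near

Bigram counts meeting the condition (exactly 2 times):
  bag near: 2
  it or: 2
  near it: 2
  or near: 2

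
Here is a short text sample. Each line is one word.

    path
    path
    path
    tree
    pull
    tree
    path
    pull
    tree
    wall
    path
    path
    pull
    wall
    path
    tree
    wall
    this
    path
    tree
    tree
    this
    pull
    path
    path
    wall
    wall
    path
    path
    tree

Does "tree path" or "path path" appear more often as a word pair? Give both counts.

"path path" (5 vs 1)

"tree path": 1 occurrence
"path path": 5 occurrences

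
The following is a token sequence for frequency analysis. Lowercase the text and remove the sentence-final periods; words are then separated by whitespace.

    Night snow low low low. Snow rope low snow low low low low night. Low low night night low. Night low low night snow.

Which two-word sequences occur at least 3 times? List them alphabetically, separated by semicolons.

low low; low night; night low

Bigram counts meeting the condition (at least 3 times):
  low low: 7
  low night: 4
  night low: 3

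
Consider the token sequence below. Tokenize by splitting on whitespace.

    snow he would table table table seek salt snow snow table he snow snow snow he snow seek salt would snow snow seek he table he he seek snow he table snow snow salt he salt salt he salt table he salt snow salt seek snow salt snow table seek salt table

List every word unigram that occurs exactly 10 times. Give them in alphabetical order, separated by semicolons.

he; salt

Unigram counts meeting the condition (exactly 10 times):
  he: 10
  salt: 10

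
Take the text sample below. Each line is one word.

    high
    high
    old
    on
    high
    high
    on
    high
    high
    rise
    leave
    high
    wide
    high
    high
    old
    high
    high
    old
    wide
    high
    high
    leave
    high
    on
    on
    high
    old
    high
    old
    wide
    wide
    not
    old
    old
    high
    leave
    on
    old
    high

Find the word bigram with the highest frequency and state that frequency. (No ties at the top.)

Bigram frequencies (highest first):
  high high: 6
  high old: 5
  old high: 4
  on high: 3
  high on: 2
  leave high: 2
  … (14 more, each ≤ 2)

"high high", 6 times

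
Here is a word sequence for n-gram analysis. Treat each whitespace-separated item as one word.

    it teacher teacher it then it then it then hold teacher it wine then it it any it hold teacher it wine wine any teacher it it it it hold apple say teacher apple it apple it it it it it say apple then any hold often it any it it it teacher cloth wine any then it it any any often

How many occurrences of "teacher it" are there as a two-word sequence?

4

Scanning the 61 overlapping bigram windows for "teacher it":
  position 3–4: teacher it
  position 11–12: teacher it
  position 20–21: teacher it
  position 25–26: teacher it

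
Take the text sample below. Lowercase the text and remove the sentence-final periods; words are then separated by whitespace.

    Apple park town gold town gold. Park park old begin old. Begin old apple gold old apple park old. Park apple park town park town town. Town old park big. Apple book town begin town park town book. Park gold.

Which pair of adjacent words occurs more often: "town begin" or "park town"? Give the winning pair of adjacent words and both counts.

"town begin": 1 occurrence
"park town": 4 occurrences

"park town" (4 vs 1)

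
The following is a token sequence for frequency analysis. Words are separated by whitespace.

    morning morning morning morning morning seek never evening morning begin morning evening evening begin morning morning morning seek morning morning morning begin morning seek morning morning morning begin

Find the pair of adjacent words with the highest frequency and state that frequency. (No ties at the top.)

Bigram frequencies (highest first):
  morning morning: 10
  morning seek: 3
  morning begin: 3
  begin morning: 3
  seek morning: 2
  seek never: 1
  … (5 more, each ≤ 1)

"morning morning", 10 times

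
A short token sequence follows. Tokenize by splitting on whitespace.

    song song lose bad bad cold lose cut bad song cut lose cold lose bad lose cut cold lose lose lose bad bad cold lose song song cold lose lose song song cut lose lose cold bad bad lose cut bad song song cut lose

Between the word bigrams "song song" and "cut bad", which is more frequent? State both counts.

"song song": 4 occurrences
"cut bad": 2 occurrences

"song song" (4 vs 2)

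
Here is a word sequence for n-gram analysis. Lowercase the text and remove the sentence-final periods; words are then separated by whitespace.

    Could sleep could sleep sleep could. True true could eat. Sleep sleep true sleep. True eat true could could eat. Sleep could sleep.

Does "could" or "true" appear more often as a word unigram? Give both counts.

"could" (7 vs 5)

"could": 7 occurrences
"true": 5 occurrences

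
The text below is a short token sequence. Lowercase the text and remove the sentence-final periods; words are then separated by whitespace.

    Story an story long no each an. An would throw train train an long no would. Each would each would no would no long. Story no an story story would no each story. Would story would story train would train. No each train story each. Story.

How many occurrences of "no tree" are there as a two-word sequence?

0

Scanning the 45 overlapping bigram windows for "no tree":
  (none found)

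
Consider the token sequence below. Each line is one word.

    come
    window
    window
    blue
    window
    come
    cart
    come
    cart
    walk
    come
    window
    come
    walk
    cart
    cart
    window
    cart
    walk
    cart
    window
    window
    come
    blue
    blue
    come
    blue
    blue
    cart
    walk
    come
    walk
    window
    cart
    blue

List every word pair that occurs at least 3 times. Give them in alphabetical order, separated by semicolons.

cart walk; window come

Bigram counts meeting the condition (at least 3 times):
  cart walk: 3
  window come: 3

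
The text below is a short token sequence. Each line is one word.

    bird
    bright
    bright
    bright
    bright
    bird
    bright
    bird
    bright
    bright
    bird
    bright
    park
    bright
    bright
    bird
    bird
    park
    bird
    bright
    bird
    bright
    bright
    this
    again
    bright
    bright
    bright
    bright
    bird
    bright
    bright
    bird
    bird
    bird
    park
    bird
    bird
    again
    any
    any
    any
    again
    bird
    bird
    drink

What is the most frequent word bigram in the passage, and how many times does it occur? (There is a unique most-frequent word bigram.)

Bigram frequencies (highest first):
  bright bright: 10
  bird bright: 7
  bright bird: 7
  bird bird: 5
  bird park: 2
  park bird: 2
  … (11 more, each ≤ 2)

"bright bright", 10 times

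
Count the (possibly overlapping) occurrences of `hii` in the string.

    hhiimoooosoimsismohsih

1

Sliding a length-3 window over the 22 characters (20 positions):
  position 2–4: hii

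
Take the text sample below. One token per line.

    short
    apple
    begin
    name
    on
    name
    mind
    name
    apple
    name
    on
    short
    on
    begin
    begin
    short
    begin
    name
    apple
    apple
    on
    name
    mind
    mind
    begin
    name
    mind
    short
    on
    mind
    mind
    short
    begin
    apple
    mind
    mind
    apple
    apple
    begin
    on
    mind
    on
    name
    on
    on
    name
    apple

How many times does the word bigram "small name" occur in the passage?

Scanning the 46 overlapping bigram windows for "small name":
  (none found)

0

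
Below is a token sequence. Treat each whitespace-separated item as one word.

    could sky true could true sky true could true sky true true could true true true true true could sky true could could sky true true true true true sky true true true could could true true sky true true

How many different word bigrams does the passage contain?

7

40 tokens → 39 bigram windows in total.
Repeated bigrams (each contributes count−1 duplicates):
  true true: 13
  sky true: 7
  true could: 6
  could true: 4
  true sky: 4
  could sky: 3
  could could: 2
32 duplicate windows → 39 − 32 = 7 distinct.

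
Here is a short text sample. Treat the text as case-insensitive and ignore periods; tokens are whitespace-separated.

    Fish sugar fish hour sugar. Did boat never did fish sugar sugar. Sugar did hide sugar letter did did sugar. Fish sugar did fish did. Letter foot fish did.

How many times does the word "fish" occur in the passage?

Scanning the 29 tokens for "fish":
  position 1: fish
  position 3: fish
  position 10: fish
  position 21: fish
  position 24: fish
  position 28: fish

6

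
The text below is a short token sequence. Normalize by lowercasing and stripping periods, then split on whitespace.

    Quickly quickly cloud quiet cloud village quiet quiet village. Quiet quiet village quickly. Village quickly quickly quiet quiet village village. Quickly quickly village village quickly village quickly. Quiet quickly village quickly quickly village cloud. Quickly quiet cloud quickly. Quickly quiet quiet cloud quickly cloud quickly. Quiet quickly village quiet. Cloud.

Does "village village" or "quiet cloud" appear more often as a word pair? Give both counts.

"village village": 2 occurrences
"quiet cloud": 4 occurrences

"quiet cloud" (4 vs 2)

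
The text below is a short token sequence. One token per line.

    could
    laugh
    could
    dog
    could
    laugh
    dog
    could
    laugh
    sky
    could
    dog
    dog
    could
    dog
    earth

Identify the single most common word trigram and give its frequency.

"dog could laugh", 2 times

Trigram frequencies (highest first):
  dog could laugh: 2
  could laugh could: 1
  laugh could dog: 1
  could dog could: 1
  could laugh dog: 1
  laugh dog could: 1
  … (7 more, each ≤ 1)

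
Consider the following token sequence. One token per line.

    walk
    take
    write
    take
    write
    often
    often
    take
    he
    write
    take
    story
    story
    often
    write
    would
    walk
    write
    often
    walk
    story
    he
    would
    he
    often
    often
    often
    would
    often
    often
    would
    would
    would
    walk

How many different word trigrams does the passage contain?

34 tokens → 32 trigram windows in total.
Repeated trigrams (each contributes count−1 duplicates):
  often often would: 2
1 duplicate windows → 32 − 1 = 31 distinct.

31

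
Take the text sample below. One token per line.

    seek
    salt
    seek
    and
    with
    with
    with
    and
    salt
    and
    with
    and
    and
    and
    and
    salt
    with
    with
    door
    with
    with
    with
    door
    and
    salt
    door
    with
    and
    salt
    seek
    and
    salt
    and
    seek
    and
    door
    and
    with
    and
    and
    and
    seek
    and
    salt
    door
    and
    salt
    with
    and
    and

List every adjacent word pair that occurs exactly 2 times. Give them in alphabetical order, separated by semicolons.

Bigram counts meeting the condition (exactly 2 times):
  and seek: 2
  door with: 2
  salt and: 2
  salt door: 2
  salt seek: 2
  salt with: 2
  with door: 2

and seek; door with; salt and; salt door; salt seek; salt with; with door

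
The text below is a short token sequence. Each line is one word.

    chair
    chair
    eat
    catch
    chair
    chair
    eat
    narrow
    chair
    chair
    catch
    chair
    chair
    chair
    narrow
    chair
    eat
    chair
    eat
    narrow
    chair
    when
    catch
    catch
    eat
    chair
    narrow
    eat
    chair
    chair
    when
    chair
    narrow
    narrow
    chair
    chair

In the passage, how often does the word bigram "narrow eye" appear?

Scanning the 35 overlapping bigram windows for "narrow eye":
  (none found)

0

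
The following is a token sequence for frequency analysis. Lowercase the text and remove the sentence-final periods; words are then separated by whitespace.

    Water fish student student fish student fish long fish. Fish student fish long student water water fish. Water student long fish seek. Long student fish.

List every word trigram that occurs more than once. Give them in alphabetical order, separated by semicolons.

Trigram counts meeting the condition (more than once):
  fish student fish: 2
  student fish long: 2

fish student fish; student fish long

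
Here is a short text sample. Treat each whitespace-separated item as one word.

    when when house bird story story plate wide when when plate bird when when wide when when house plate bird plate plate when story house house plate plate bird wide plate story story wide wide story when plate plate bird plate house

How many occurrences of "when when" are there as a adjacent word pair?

Scanning the 41 overlapping bigram windows for "when when":
  position 1–2: when when
  position 9–10: when when
  position 13–14: when when
  position 16–17: when when

4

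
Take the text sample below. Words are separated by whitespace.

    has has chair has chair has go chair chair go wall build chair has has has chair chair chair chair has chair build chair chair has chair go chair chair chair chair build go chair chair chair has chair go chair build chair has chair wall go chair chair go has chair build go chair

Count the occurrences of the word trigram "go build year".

0

Scanning the 53 overlapping trigram windows for "go build year":
  (none found)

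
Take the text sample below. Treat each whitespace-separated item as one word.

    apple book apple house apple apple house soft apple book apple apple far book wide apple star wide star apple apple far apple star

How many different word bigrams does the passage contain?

16

24 tokens → 23 bigram windows in total.
Repeated bigrams (each contributes count−1 duplicates):
  apple apple: 3
  apple book: 2
  apple far: 2
  apple house: 2
  apple star: 2
  book apple: 2
7 duplicate windows → 23 − 7 = 16 distinct.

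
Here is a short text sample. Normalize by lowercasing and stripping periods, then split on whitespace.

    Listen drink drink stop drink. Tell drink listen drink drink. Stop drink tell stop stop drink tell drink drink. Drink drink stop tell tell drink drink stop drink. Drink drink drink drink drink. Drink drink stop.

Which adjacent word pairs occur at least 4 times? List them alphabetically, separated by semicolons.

drink drink; drink stop; stop drink

Bigram counts meeting the condition (at least 4 times):
  drink drink: 13
  drink stop: 5
  stop drink: 4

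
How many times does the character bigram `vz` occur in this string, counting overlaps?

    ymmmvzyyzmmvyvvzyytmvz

3

Sliding a length-2 window over the 22 characters (21 positions):
  position 5–6: vz
  position 15–16: vz
  position 21–22: vz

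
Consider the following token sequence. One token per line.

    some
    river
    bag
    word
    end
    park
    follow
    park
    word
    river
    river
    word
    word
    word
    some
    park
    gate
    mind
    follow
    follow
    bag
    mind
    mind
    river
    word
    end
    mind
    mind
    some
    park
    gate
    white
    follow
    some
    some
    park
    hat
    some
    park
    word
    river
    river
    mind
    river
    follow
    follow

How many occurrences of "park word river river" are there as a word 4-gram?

2

Scanning the 43 overlapping 4-gram windows for "park word river river":
  position 8–11: park word river river
  position 39–42: park word river river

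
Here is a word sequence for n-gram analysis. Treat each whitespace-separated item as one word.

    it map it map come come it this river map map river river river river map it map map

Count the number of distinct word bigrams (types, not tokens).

11

19 tokens → 18 bigram windows in total.
Repeated bigrams (each contributes count−1 duplicates):
  it map: 3
  river river: 3
  map it: 2
  map map: 2
  river map: 2
7 duplicate windows → 18 − 7 = 11 distinct.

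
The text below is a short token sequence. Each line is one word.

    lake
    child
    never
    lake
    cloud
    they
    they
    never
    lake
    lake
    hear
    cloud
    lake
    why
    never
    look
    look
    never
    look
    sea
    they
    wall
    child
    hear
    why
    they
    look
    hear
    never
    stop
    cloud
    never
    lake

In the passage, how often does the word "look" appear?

Scanning the 33 tokens for "look":
  position 16: look
  position 17: look
  position 19: look
  position 27: look

4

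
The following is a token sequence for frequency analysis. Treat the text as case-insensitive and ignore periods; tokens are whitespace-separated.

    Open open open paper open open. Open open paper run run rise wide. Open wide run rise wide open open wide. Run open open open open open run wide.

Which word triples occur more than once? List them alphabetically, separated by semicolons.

open open open; open open paper; open wide run; rise wide open; run rise wide

Trigram counts meeting the condition (more than once):
  open open open: 6
  open open paper: 2
  open wide run: 2
  rise wide open: 2
  run rise wide: 2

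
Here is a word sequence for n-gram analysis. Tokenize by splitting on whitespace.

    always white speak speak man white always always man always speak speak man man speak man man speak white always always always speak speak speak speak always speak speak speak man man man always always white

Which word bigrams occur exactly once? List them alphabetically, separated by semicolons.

Bigram counts meeting the condition (exactly once):
  always man: 1
  man white: 1
  speak always: 1
  speak white: 1
  white speak: 1

always man; man white; speak always; speak white; white speak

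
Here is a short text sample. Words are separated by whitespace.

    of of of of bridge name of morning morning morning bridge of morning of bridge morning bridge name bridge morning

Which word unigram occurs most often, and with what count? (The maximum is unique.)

"of", 7 times

Unigram frequencies (highest first):
  of: 7
  morning: 6
  bridge: 5
  name: 2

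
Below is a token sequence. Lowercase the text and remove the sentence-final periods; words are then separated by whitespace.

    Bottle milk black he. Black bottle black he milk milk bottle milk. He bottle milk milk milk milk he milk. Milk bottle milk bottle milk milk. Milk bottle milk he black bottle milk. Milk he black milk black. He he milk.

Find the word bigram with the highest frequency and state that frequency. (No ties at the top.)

Bigram frequencies (highest first):
  milk milk: 8
  bottle milk: 7
  milk bottle: 4
  milk he: 4
  black he: 3
  he black: 3
  … (7 more, each ≤ 3)

"milk milk", 8 times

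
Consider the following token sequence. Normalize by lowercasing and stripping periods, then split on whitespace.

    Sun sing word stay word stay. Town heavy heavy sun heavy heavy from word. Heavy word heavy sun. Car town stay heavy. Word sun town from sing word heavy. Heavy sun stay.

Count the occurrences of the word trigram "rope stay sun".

Scanning the 30 overlapping trigram windows for "rope stay sun":
  (none found)

0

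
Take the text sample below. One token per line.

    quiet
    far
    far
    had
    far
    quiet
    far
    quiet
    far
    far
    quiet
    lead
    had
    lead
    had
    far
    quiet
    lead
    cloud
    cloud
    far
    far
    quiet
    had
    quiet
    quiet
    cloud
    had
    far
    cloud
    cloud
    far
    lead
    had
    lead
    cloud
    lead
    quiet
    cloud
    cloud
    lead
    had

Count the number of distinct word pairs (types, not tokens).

42 tokens → 41 bigram windows in total.
Repeated bigrams (each contributes count−1 duplicates):
  far quiet: 5
  lead had: 4
  cloud cloud: 3
  far far: 3
  had far: 3
  quiet far: 3
  cloud far: 2
  cloud lead: 2
  … (4 more repeated)
21 duplicate windows → 41 − 21 = 20 distinct.

20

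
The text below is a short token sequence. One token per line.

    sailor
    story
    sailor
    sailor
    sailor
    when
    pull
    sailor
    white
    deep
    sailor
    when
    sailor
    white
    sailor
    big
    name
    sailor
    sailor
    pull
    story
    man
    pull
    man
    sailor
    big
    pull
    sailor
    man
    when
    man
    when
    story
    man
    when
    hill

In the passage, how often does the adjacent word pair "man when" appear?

Scanning the 35 overlapping bigram windows for "man when":
  position 29–30: man when
  position 31–32: man when
  position 34–35: man when

3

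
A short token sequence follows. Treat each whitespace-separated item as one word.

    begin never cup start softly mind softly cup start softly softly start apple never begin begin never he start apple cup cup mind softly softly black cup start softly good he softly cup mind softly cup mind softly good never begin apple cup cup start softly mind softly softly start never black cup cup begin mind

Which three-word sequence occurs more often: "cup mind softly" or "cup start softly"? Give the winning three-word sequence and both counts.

"cup mind softly": 3 occurrences
"cup start softly": 4 occurrences

"cup start softly" (4 vs 3)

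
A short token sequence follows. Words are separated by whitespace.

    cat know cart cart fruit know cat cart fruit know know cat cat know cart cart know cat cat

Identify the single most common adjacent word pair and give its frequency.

Bigram frequencies (highest first):
  know cat: 3
  cat know: 2
  know cart: 2
  cart cart: 2
  cart fruit: 2
  fruit know: 2
  … (4 more, each ≤ 2)

"know cat", 3 times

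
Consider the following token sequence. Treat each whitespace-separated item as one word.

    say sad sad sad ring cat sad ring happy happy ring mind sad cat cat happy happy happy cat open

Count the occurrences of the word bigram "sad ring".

2

Scanning the 19 overlapping bigram windows for "sad ring":
  position 4–5: sad ring
  position 7–8: sad ring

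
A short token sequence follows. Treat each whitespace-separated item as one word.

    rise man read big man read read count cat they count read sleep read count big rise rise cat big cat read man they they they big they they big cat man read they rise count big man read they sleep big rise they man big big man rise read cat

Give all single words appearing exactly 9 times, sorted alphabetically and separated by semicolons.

Unigram counts meeting the condition (exactly 9 times):
  big: 9
  read: 9
  they: 9

big; read; they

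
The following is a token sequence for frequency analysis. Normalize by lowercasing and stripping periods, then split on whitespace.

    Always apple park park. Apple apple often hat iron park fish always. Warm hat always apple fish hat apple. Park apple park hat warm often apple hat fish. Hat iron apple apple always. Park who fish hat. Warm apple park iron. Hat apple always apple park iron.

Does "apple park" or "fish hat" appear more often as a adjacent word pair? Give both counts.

"apple park": 5 occurrences
"fish hat": 3 occurrences

"apple park" (5 vs 3)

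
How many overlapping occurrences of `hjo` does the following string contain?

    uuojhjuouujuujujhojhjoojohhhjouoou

Sliding a length-3 window over the 34 characters (32 positions):
  position 20–22: hjo
  position 28–30: hjo

2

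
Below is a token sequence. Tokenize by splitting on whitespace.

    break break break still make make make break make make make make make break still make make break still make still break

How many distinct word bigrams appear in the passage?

22 tokens → 21 bigram windows in total.
Repeated bigrams (each contributes count−1 duplicates):
  make make: 7
  break still: 3
  make break: 3
  still make: 3
  break break: 2
13 duplicate windows → 21 − 13 = 8 distinct.

8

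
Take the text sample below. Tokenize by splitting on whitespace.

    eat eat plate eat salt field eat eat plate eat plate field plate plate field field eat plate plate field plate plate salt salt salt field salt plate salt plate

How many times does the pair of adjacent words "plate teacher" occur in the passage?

0

Scanning the 29 overlapping bigram windows for "plate teacher":
  (none found)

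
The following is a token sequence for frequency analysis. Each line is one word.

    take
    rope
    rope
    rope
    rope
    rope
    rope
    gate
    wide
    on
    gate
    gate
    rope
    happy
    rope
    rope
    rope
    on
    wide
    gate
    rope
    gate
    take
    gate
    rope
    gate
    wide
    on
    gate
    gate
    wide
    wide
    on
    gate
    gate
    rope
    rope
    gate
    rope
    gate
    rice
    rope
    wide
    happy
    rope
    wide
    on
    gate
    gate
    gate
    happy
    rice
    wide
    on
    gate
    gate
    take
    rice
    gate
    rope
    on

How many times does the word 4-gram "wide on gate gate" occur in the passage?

5

Scanning the 58 overlapping 4-gram windows for "wide on gate gate":
  position 9–12: wide on gate gate
  position 27–30: wide on gate gate
  position 32–35: wide on gate gate
  position 46–49: wide on gate gate
  position 53–56: wide on gate gate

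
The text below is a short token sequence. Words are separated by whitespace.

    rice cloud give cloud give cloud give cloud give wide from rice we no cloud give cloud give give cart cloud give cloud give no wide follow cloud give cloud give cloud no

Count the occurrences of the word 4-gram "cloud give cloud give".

6

Scanning the 30 overlapping 4-gram windows for "cloud give cloud give":
  position 2–5: cloud give cloud give
  position 4–7: cloud give cloud give
  position 6–9: cloud give cloud give
  position 15–18: cloud give cloud give
  position 21–24: cloud give cloud give
  position 28–31: cloud give cloud give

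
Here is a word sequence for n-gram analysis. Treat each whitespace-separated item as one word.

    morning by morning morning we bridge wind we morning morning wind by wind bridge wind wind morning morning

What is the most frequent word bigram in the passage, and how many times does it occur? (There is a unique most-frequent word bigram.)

Bigram frequencies (highest first):
  morning morning: 3
  bridge wind: 2
  morning by: 1
  by morning: 1
  morning we: 1
  we bridge: 1
  … (8 more, each ≤ 1)

"morning morning", 3 times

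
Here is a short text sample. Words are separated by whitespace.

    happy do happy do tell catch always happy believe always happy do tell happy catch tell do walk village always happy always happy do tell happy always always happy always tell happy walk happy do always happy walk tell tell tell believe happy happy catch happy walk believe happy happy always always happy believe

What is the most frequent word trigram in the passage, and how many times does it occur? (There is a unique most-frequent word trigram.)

Trigram frequencies (highest first):
  happy do tell: 3
  always happy believe: 2
  always happy do: 2
  do tell happy: 2
  always happy always: 2
  happy always always: 2
  … (37 more, each ≤ 2)

"happy do tell", 3 times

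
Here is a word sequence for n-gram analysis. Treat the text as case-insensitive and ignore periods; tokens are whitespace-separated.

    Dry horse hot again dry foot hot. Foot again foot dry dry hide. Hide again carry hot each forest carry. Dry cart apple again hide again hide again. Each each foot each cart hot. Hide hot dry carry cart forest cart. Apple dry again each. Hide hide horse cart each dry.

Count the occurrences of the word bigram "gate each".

Scanning the 50 overlapping bigram windows for "gate each":
  (none found)

0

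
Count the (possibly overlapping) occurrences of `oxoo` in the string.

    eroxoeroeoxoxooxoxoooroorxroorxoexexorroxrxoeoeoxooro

Sliding a length-4 window over the 53 characters (50 positions):
  position 12–15: oxoo
  position 17–20: oxoo
  position 48–51: oxoo

3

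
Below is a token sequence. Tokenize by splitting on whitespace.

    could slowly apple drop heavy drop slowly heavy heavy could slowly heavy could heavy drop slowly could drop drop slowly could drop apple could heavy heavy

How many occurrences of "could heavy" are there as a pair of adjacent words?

Scanning the 25 overlapping bigram windows for "could heavy":
  position 13–14: could heavy
  position 24–25: could heavy

2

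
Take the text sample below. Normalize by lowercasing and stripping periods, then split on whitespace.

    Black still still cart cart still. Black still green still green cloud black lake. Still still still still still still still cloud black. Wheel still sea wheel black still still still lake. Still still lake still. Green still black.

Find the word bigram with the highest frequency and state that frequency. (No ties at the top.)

Bigram frequencies (highest first):
  still still: 10
  black still: 3
  still green: 3
  lake still: 3
  still black: 2
  green still: 2
  … (13 more, each ≤ 2)

"still still", 10 times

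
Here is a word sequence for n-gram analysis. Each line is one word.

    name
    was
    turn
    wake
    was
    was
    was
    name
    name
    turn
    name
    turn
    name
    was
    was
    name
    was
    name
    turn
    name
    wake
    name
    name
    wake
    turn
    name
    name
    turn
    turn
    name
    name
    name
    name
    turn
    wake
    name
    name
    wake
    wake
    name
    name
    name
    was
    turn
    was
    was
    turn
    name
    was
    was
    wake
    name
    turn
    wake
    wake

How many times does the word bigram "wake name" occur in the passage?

4

Scanning the 54 overlapping bigram windows for "wake name":
  position 21–22: wake name
  position 35–36: wake name
  position 39–40: wake name
  position 51–52: wake name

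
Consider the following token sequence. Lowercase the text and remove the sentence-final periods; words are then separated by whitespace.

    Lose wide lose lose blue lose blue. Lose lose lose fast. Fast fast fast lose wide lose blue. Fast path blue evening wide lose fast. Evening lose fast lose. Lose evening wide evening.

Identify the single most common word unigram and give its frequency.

Unigram frequencies (highest first):
  lose: 13
  fast: 7
  wide: 4
  blue: 4
  evening: 4
  path: 1

"lose", 13 times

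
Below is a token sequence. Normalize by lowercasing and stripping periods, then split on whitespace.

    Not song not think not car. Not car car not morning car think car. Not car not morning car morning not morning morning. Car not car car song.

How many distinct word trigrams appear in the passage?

20

28 tokens → 26 trigram windows in total.
Repeated trigrams (each contributes count−1 duplicates):
  car not car: 3
  car not morning: 2
  not car car: 2
  not car not: 2
  not morning car: 2
6 duplicate windows → 26 − 6 = 20 distinct.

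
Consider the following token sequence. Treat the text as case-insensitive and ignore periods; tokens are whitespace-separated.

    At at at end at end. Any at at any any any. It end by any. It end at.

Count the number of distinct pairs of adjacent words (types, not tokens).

19 tokens → 18 bigram windows in total.
Repeated bigrams (each contributes count−1 duplicates):
  at at: 3
  any any: 2
  any it: 2
  at end: 2
  end at: 2
  it end: 2
7 duplicate windows → 18 − 7 = 11 distinct.

11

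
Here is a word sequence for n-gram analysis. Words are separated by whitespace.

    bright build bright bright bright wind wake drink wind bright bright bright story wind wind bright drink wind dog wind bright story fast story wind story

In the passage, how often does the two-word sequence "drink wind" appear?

Scanning the 25 overlapping bigram windows for "drink wind":
  position 8–9: drink wind
  position 17–18: drink wind

2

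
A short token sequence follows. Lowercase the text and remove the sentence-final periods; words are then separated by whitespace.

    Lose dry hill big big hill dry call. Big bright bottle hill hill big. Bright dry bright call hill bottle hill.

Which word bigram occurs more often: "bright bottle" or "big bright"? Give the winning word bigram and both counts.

"big bright" (2 vs 1)

"bright bottle": 1 occurrence
"big bright": 2 occurrences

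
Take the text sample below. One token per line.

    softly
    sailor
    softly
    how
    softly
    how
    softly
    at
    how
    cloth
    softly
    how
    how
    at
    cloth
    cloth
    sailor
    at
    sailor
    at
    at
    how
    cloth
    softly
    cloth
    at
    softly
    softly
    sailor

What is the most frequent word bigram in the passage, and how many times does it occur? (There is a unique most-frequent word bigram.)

"softly how", 3 times

Bigram frequencies (highest first):
  softly how: 3
  softly sailor: 2
  how softly: 2
  at how: 2
  how cloth: 2
  cloth softly: 2
  … (14 more, each ≤ 2)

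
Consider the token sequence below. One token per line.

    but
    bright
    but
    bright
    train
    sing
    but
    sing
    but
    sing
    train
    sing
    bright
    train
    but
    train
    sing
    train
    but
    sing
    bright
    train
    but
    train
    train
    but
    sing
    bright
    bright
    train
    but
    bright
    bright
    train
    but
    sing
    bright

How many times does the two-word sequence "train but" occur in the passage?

Scanning the 36 overlapping bigram windows for "train but":
  position 14–15: train but
  position 18–19: train but
  position 22–23: train but
  position 25–26: train but
  position 30–31: train but
  position 34–35: train but

6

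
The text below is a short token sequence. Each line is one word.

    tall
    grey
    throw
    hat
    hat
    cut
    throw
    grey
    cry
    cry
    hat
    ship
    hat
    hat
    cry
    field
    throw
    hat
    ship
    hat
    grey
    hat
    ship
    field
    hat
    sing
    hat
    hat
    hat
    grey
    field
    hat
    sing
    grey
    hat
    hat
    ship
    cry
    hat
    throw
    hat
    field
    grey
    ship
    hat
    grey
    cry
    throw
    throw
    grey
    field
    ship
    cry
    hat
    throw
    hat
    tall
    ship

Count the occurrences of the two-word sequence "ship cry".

Scanning the 57 overlapping bigram windows for "ship cry":
  position 37–38: ship cry
  position 52–53: ship cry

2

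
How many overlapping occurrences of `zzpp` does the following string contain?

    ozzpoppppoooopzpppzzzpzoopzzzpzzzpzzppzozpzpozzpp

Sliding a length-4 window over the 49 characters (46 positions):
  position 35–38: zzpp
  position 46–49: zzpp

2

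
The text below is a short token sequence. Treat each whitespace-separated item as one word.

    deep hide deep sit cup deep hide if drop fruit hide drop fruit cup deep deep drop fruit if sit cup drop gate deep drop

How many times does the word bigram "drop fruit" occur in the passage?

Scanning the 24 overlapping bigram windows for "drop fruit":
  position 9–10: drop fruit
  position 12–13: drop fruit
  position 17–18: drop fruit

3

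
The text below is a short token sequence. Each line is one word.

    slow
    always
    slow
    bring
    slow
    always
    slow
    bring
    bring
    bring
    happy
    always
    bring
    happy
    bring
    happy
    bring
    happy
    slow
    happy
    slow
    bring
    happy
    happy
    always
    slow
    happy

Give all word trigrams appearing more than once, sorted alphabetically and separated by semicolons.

Trigram counts meeting the condition (more than once):
  always slow bring: 2
  bring happy bring: 2
  happy bring happy: 2
  slow always slow: 2

always slow bring; bring happy bring; happy bring happy; slow always slow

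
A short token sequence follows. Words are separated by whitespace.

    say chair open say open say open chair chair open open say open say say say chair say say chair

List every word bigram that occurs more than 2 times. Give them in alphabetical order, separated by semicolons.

Bigram counts meeting the condition (more than 2 times):
  open say: 4
  say chair: 3
  say open: 3
  say say: 3

open say; say chair; say open; say say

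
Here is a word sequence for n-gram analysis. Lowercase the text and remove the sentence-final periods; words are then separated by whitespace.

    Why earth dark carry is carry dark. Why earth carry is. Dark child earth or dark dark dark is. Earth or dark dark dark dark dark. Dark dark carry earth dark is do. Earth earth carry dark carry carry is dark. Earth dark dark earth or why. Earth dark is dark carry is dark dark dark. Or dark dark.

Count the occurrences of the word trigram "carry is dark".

3

Scanning the 57 overlapping trigram windows for "carry is dark":
  position 10–12: carry is dark
  position 39–41: carry is dark
  position 52–54: carry is dark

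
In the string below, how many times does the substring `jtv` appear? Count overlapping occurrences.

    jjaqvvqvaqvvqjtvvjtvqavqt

Sliding a length-3 window over the 25 characters (23 positions):
  position 14–16: jtv
  position 18–20: jtv

2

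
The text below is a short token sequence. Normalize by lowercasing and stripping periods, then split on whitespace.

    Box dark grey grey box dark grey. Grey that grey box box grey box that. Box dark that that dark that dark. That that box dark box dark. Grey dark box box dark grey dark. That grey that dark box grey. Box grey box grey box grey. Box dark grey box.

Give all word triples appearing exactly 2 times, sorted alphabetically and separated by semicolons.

Trigram counts meeting the condition (exactly 2 times):
  dark grey dark: 2
  dark grey grey: 2
  dark that that: 2
  grey box dark: 2
  that box dark: 2
  that dark that: 2

dark grey dark; dark grey grey; dark that that; grey box dark; that box dark; that dark that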